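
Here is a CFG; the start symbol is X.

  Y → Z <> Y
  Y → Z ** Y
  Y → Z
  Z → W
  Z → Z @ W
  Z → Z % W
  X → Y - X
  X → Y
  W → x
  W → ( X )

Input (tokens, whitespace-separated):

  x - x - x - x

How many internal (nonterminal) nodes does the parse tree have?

16

[X [Y [Z [W x]]] - [X [Y [Z [W x]]] - [X [Y [Z [W x]]] - [X [Y [Z [W x]]]]]]]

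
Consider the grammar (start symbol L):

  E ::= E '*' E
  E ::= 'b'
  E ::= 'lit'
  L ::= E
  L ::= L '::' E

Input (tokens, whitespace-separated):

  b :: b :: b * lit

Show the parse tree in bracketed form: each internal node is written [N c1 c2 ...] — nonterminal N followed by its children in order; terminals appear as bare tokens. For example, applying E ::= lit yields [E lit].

[L [L [L [E b]] :: [E b]] :: [E [E b] * [E lit]]]

L
L :: E
L :: E :: E
E :: E :: E
b :: E :: E
b :: b :: E
b :: b :: E * E
b :: b :: b * E
b :: b :: b * lit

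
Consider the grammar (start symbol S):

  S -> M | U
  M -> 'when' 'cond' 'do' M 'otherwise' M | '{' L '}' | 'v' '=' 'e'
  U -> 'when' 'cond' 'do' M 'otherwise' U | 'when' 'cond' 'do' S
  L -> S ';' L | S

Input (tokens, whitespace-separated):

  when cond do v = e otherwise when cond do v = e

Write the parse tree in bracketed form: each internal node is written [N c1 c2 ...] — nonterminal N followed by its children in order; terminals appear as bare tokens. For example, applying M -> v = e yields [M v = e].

[S [U when cond do [M v = e] otherwise [U when cond do [S [M v = e]]]]]

S
U
when cond do M otherwise U
when cond do v = e otherwise U
when cond do v = e otherwise when cond do S
when cond do v = e otherwise when cond do M
when cond do v = e otherwise when cond do v = e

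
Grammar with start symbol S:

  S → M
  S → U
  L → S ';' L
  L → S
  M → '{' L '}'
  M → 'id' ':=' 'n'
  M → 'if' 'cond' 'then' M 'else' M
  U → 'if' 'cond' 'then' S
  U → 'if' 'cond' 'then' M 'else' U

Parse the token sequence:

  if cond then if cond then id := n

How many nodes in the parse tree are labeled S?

3

[S [U if cond then [S [U if cond then [S [M id := n]]]]]]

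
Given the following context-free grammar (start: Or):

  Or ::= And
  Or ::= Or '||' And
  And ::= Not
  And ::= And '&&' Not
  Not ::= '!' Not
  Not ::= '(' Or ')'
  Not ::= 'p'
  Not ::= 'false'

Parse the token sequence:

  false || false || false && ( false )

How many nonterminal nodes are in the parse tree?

14

[Or [Or [Or [And [Not false]]] || [And [Not false]]] || [And [And [Not false]] && [Not ( [Or [And [Not false]]] )]]]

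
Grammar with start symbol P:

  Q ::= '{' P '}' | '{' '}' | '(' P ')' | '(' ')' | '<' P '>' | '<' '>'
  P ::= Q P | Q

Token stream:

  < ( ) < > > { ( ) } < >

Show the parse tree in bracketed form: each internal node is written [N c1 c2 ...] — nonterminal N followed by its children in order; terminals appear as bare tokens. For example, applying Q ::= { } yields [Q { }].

P
Q P
< P > P
< Q P > P
< ( ) P > P
< ( ) Q > P
< ( ) < > > P
< ( ) < > > Q P
< ( ) < > > { P } P
< ( ) < > > { Q } P
< ( ) < > > { ( ) } P
< ( ) < > > { ( ) } Q
< ( ) < > > { ( ) } < >

[P [Q < [P [Q ( )] [P [Q < >]]] >] [P [Q { [P [Q ( )]] }] [P [Q < >]]]]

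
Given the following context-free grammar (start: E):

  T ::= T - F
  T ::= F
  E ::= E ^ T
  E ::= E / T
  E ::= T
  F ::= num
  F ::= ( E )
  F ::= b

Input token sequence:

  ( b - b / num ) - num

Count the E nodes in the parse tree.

3

[E [T [T [F ( [E [E [T [T [F b]] - [F b]]] / [T [F num]]] )]] - [F num]]]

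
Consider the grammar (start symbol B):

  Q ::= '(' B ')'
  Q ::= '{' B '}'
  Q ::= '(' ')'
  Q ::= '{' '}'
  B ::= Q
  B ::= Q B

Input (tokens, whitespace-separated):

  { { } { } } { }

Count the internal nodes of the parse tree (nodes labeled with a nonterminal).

8

[B [Q { [B [Q { }] [B [Q { }]]] }] [B [Q { }]]]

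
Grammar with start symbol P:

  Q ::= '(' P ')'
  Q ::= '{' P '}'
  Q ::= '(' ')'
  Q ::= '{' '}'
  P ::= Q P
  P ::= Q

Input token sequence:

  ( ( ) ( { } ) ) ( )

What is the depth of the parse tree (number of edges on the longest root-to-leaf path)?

7

[P [Q ( [P [Q ( )] [P [Q ( [P [Q { }]] )]]] )] [P [Q ( )]]]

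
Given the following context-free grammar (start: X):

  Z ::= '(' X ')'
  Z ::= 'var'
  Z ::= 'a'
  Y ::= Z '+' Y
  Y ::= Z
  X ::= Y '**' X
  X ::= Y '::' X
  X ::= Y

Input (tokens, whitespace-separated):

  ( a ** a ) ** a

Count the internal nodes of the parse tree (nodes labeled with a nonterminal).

12

[X [Y [Z ( [X [Y [Z a]] ** [X [Y [Z a]]]] )]] ** [X [Y [Z a]]]]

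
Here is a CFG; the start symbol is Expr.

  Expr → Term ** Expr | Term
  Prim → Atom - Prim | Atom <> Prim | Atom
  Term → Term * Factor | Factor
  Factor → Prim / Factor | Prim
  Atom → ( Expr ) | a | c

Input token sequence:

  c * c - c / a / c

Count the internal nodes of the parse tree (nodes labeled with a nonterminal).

[Expr [Term [Term [Factor [Prim [Atom c]]]] * [Factor [Prim [Atom c] - [Prim [Atom c]]] / [Factor [Prim [Atom a]] / [Factor [Prim [Atom c]]]]]]]

17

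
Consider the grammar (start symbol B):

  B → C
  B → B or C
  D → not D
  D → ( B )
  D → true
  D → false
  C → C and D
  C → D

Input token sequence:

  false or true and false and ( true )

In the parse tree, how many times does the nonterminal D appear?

5

[B [B [C [D false]]] or [C [C [C [D true]] and [D false]] and [D ( [B [C [D true]]] )]]]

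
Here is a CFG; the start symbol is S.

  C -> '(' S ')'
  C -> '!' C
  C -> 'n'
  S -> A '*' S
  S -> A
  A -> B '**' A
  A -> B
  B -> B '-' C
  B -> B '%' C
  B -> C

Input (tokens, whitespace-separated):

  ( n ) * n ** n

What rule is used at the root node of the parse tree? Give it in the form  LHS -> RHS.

S -> A '*' S

[S [A [B [C ( [S [A [B [C n]]]] )]]] * [S [A [B [C n]] ** [A [B [C n]]]]]]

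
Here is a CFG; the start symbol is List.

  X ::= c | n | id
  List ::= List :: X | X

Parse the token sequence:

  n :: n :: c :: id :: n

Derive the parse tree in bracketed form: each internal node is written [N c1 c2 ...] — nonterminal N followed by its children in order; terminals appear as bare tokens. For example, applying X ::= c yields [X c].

[List [List [List [List [List [X n]] :: [X n]] :: [X c]] :: [X id]] :: [X n]]

List
List :: X
List :: X :: X
List :: X :: X :: X
List :: X :: X :: X :: X
X :: X :: X :: X :: X
n :: X :: X :: X :: X
n :: n :: X :: X :: X
n :: n :: c :: X :: X
n :: n :: c :: id :: X
n :: n :: c :: id :: n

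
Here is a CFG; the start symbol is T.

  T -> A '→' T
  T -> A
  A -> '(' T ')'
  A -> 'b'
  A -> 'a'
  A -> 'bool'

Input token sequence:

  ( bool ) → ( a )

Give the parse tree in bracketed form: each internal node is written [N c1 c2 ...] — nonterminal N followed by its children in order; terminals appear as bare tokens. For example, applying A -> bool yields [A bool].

[T [A ( [T [A bool]] )] → [T [A ( [T [A a]] )]]]

T
A → T
( T ) → T
( A ) → T
( bool ) → T
( bool ) → A
( bool ) → ( T )
( bool ) → ( A )
( bool ) → ( a )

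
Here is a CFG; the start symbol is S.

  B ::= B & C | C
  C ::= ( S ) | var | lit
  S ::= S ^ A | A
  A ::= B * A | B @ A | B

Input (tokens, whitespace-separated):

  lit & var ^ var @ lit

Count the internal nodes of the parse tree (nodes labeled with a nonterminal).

[S [S [A [B [B [C lit]] & [C var]]]] ^ [A [B [C var]] @ [A [B [C lit]]]]]

13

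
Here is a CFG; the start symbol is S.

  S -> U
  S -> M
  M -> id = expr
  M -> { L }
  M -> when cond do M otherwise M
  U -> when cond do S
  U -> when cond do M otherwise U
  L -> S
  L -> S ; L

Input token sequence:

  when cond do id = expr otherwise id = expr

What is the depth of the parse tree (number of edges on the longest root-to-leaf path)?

3

[S [M when cond do [M id = expr] otherwise [M id = expr]]]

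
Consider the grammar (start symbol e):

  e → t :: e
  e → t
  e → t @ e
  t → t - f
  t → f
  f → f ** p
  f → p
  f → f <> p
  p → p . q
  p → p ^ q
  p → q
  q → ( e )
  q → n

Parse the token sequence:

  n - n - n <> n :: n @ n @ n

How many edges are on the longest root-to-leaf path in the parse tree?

[e [t [t [t [f [p [q n]]]] - [f [p [q n]]]] - [f [f [p [q n]]] <> [p [q n]]]] :: [e [t [f [p [q n]]]] @ [e [t [f [p [q n]]]] @ [e [t [f [p [q n]]]]]]]]

8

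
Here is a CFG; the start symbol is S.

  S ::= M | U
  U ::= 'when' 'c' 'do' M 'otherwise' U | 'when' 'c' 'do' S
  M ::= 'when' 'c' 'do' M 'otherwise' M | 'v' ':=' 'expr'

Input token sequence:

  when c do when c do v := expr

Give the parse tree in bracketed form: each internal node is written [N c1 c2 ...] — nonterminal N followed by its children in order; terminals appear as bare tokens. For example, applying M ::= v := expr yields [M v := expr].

[S [U when c do [S [U when c do [S [M v := expr]]]]]]

S
U
when c do S
when c do U
when c do when c do S
when c do when c do M
when c do when c do v := expr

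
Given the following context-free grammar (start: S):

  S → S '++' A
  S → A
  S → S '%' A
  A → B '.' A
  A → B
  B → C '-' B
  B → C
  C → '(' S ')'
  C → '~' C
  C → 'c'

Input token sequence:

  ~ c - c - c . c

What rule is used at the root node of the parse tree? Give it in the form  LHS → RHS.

[S [A [B [C ~ [C c]] - [B [C c] - [B [C c]]]] . [A [B [C c]]]]]

S → A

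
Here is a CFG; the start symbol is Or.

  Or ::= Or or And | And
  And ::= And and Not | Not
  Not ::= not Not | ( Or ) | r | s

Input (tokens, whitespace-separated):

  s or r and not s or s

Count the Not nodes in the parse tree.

5

[Or [Or [Or [And [Not s]]] or [And [And [Not r]] and [Not not [Not s]]]] or [And [Not s]]]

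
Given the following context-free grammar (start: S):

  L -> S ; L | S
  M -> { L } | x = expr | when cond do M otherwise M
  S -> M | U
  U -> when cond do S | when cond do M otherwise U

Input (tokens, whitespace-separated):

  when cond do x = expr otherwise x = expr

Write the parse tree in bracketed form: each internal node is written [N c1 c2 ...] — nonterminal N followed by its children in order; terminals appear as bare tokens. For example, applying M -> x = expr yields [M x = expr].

[S [M when cond do [M x = expr] otherwise [M x = expr]]]

S
M
when cond do M otherwise M
when cond do x = expr otherwise M
when cond do x = expr otherwise x = expr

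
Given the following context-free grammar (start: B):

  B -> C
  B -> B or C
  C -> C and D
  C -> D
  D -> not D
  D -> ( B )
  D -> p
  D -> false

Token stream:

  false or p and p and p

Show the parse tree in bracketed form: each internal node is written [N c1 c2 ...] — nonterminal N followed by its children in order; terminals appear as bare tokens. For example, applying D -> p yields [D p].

B
B or C
C or C
D or C
false or C
false or C and D
false or C and D and D
false or D and D and D
false or p and D and D
false or p and p and D
false or p and p and p

[B [B [C [D false]]] or [C [C [C [D p]] and [D p]] and [D p]]]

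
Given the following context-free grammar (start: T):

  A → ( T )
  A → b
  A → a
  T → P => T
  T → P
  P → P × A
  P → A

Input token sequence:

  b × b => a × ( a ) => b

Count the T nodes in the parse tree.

4

[T [P [P [A b]] × [A b]] => [T [P [P [A a]] × [A ( [T [P [A a]]] )]] => [T [P [A b]]]]]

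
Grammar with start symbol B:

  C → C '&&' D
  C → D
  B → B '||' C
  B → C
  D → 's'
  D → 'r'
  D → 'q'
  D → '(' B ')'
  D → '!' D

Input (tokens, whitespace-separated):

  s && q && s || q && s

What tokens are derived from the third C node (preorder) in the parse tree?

s

[B [B [C [C [C [D s]] && [D q]] && [D s]]] || [C [C [D q]] && [D s]]]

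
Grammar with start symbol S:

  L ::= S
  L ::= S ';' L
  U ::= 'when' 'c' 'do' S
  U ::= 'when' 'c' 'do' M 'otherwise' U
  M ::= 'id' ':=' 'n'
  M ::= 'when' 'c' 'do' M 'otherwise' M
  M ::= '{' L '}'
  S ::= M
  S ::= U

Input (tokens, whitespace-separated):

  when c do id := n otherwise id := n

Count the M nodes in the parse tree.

3

[S [M when c do [M id := n] otherwise [M id := n]]]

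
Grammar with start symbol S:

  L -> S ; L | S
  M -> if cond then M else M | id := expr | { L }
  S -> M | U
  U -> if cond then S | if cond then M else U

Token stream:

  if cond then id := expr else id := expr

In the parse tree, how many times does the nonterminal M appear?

3

[S [M if cond then [M id := expr] else [M id := expr]]]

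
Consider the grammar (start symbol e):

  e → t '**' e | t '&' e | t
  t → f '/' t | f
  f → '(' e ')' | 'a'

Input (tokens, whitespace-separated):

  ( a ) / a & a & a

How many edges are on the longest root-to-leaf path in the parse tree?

6

[e [t [f ( [e [t [f a]]] )] / [t [f a]]] & [e [t [f a]] & [e [t [f a]]]]]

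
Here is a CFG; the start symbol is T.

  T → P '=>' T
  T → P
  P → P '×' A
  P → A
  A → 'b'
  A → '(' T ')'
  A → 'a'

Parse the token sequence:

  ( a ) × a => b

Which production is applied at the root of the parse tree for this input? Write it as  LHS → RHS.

T → P '=>' T

[T [P [P [A ( [T [P [A a]]] )]] × [A a]] => [T [P [A b]]]]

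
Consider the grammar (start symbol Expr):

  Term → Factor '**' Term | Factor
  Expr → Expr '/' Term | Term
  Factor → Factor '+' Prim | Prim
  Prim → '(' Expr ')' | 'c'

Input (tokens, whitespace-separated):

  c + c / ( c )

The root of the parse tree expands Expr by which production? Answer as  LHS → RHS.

[Expr [Expr [Term [Factor [Factor [Prim c]] + [Prim c]]]] / [Term [Factor [Prim ( [Expr [Term [Factor [Prim c]]]] )]]]]

Expr → Expr '/' Term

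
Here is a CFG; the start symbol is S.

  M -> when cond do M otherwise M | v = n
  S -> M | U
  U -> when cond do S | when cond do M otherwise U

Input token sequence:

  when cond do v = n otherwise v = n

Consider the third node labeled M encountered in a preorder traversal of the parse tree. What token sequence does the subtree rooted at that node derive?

[S [M when cond do [M v = n] otherwise [M v = n]]]

v = n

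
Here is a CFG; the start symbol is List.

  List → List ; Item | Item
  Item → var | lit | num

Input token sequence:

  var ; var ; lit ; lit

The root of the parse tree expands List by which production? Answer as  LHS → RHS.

List → List ; Item

[List [List [List [List [Item var]] ; [Item var]] ; [Item lit]] ; [Item lit]]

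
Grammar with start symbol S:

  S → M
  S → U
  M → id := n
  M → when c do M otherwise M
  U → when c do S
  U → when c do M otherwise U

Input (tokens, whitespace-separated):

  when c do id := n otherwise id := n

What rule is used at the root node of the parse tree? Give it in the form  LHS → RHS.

S → M

[S [M when c do [M id := n] otherwise [M id := n]]]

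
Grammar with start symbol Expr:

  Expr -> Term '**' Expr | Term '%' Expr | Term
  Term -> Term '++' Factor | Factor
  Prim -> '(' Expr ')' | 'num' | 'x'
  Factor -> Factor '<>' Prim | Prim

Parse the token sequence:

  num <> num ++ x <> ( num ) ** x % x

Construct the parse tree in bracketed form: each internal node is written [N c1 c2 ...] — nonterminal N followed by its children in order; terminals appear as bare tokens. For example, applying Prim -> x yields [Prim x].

Expr
Term ** Expr
Term ++ Factor ** Expr
Factor ++ Factor ** Expr
Factor <> Prim ++ Factor ** Expr
Prim <> Prim ++ Factor ** Expr
num <> Prim ++ Factor ** Expr
num <> num ++ Factor ** Expr
num <> num ++ Factor <> Prim ** Expr
num <> num ++ Prim <> Prim ** Expr
num <> num ++ x <> Prim ** Expr
num <> num ++ x <> ( Expr ) ** Expr
num <> num ++ x <> ( Term ) ** Expr
num <> num ++ x <> ( Factor ) ** Expr
num <> num ++ x <> ( Prim ) ** Expr
num <> num ++ x <> ( num ) ** Expr
num <> num ++ x <> ( num ) ** Term % Expr
num <> num ++ x <> ( num ) ** Factor % Expr
num <> num ++ x <> ( num ) ** Prim % Expr
num <> num ++ x <> ( num ) ** x % Expr
num <> num ++ x <> ( num ) ** x % Term
num <> num ++ x <> ( num ) ** x % Factor
num <> num ++ x <> ( num ) ** x % Prim
num <> num ++ x <> ( num ) ** x % x

[Expr [Term [Term [Factor [Factor [Prim num]] <> [Prim num]]] ++ [Factor [Factor [Prim x]] <> [Prim ( [Expr [Term [Factor [Prim num]]]] )]]] ** [Expr [Term [Factor [Prim x]]] % [Expr [Term [Factor [Prim x]]]]]]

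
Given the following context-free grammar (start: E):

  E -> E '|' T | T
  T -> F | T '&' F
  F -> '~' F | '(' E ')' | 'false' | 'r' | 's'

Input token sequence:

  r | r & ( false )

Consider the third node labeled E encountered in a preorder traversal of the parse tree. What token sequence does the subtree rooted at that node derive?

false

[E [E [T [F r]]] | [T [T [F r]] & [F ( [E [T [F false]]] )]]]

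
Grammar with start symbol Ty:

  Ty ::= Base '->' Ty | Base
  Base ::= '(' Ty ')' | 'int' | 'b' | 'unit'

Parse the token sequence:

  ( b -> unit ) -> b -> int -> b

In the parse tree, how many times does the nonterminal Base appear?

[Ty [Base ( [Ty [Base b] -> [Ty [Base unit]]] )] -> [Ty [Base b] -> [Ty [Base int] -> [Ty [Base b]]]]]

6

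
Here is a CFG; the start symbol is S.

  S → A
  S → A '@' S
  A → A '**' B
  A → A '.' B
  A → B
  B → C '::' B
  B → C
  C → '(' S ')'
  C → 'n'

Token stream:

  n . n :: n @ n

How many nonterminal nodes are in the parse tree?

13

[S [A [A [B [C n]]] . [B [C n] :: [B [C n]]]] @ [S [A [B [C n]]]]]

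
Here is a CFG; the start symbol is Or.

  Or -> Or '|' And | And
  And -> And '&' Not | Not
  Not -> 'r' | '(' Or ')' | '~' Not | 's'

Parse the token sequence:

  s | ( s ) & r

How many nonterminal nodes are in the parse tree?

[Or [Or [And [Not s]]] | [And [And [Not ( [Or [And [Not s]]] )]] & [Not r]]]

11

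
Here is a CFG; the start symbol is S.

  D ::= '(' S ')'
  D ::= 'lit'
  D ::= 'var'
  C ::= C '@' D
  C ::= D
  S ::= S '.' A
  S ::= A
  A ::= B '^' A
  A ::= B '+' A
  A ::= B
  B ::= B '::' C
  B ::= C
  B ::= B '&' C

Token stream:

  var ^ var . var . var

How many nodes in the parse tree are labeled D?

[S [S [S [A [B [C [D var]]] ^ [A [B [C [D var]]]]]] . [A [B [C [D var]]]]] . [A [B [C [D var]]]]]

4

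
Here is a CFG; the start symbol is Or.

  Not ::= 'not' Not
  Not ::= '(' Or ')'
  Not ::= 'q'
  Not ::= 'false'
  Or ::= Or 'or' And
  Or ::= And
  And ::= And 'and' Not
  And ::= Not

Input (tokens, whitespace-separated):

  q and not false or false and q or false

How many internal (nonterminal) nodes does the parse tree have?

14

[Or [Or [Or [And [And [Not q]] and [Not not [Not false]]]] or [And [And [Not false]] and [Not q]]] or [And [Not false]]]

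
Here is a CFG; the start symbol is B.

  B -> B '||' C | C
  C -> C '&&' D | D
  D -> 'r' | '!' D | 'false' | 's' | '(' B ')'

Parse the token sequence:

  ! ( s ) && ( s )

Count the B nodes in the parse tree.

[B [C [C [D ! [D ( [B [C [D s]]] )]]] && [D ( [B [C [D s]]] )]]]

3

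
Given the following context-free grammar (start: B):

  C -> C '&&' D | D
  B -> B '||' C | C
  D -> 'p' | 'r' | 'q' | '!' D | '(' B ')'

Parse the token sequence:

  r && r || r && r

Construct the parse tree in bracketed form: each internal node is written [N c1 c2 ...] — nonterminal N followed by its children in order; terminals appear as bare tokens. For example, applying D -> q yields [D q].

[B [B [C [C [D r]] && [D r]]] || [C [C [D r]] && [D r]]]

B
B || C
C || C
C && D || C
D && D || C
r && D || C
r && r || C
r && r || C && D
r && r || D && D
r && r || r && D
r && r || r && r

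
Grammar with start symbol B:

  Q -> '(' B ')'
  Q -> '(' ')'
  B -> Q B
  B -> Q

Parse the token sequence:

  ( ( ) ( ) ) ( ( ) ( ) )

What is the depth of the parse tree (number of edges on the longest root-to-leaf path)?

[B [Q ( [B [Q ( )] [B [Q ( )]]] )] [B [Q ( [B [Q ( )] [B [Q ( )]]] )]]]

6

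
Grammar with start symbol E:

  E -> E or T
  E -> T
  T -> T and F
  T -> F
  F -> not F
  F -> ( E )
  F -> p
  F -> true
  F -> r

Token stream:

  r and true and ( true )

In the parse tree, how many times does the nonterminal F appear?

[E [T [T [T [F r]] and [F true]] and [F ( [E [T [F true]]] )]]]

4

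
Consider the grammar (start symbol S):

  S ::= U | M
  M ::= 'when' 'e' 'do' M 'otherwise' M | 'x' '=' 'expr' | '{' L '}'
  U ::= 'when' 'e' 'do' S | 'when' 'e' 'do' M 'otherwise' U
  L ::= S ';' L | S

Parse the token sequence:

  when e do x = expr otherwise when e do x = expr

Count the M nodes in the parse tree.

[S [U when e do [M x = expr] otherwise [U when e do [S [M x = expr]]]]]

2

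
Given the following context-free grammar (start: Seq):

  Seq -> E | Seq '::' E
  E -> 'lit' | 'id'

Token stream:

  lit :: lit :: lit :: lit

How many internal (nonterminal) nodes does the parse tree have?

8

[Seq [Seq [Seq [Seq [E lit]] :: [E lit]] :: [E lit]] :: [E lit]]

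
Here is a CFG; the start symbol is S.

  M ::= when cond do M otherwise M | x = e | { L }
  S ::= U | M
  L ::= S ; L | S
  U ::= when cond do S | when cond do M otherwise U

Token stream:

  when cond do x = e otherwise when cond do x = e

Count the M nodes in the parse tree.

[S [U when cond do [M x = e] otherwise [U when cond do [S [M x = e]]]]]

2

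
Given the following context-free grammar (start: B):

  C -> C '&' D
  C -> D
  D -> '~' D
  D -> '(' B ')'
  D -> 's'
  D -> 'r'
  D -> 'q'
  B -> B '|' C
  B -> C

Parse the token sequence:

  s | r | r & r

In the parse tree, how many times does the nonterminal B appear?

3

[B [B [B [C [D s]]] | [C [D r]]] | [C [C [D r]] & [D r]]]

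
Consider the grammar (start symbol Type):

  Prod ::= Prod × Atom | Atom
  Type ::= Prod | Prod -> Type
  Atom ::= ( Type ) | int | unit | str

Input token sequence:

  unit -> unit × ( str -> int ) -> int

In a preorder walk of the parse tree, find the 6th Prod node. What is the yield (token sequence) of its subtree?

[Type [Prod [Atom unit]] -> [Type [Prod [Prod [Atom unit]] × [Atom ( [Type [Prod [Atom str]] -> [Type [Prod [Atom int]]]] )]] -> [Type [Prod [Atom int]]]]]

int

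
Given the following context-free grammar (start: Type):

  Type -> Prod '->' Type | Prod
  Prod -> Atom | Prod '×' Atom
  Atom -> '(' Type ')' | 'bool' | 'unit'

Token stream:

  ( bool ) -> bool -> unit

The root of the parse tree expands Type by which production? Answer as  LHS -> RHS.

Type -> Prod '->' Type

[Type [Prod [Atom ( [Type [Prod [Atom bool]]] )]] -> [Type [Prod [Atom bool]] -> [Type [Prod [Atom unit]]]]]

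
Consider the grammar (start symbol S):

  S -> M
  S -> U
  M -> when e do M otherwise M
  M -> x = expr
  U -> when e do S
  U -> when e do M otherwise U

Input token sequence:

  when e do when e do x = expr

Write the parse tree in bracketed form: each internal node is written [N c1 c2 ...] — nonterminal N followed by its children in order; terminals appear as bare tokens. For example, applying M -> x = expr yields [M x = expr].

[S [U when e do [S [U when e do [S [M x = expr]]]]]]

S
U
when e do S
when e do U
when e do when e do S
when e do when e do M
when e do when e do x = expr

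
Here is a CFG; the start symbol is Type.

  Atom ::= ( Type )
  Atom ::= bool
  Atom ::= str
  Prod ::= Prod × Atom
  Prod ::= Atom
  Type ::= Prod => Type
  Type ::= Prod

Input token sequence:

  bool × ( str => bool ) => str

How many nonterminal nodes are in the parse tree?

[Type [Prod [Prod [Atom bool]] × [Atom ( [Type [Prod [Atom str]] => [Type [Prod [Atom bool]]]] )]] => [Type [Prod [Atom str]]]]

14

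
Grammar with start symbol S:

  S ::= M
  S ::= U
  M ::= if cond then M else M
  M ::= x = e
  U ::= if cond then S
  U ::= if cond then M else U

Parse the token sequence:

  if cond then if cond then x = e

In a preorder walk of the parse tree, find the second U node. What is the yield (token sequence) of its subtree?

if cond then x = e

[S [U if cond then [S [U if cond then [S [M x = e]]]]]]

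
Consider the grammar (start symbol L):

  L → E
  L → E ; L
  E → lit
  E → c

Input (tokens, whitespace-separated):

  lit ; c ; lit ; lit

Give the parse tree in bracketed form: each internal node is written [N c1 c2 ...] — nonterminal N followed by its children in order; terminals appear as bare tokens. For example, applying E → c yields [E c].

[L [E lit] ; [L [E c] ; [L [E lit] ; [L [E lit]]]]]

L
E ; L
lit ; L
lit ; E ; L
lit ; c ; L
lit ; c ; E ; L
lit ; c ; lit ; L
lit ; c ; lit ; E
lit ; c ; lit ; lit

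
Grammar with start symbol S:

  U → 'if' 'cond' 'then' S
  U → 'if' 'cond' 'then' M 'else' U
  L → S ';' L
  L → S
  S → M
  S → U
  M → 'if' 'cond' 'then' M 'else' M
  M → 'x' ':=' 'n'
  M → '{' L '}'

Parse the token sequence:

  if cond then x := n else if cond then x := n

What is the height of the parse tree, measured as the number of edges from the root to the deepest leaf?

[S [U if cond then [M x := n] else [U if cond then [S [M x := n]]]]]

5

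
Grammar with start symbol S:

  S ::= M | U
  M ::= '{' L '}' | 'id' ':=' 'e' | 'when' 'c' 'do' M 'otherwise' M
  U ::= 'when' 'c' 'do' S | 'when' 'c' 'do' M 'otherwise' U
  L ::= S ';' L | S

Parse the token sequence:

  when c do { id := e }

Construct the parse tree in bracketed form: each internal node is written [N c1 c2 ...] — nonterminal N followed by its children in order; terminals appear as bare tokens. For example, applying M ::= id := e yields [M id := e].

[S [U when c do [S [M { [L [S [M id := e]]] }]]]]

S
U
when c do S
when c do M
when c do { L }
when c do { S }
when c do { M }
when c do { id := e }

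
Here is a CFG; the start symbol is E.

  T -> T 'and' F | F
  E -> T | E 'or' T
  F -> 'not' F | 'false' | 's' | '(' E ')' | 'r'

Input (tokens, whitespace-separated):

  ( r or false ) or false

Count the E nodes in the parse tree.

4

[E [E [T [F ( [E [E [T [F r]]] or [T [F false]]] )]]] or [T [F false]]]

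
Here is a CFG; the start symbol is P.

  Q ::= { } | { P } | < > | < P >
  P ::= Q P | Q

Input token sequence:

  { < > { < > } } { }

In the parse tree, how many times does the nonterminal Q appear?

5

[P [Q { [P [Q < >] [P [Q { [P [Q < >]] }]]] }] [P [Q { }]]]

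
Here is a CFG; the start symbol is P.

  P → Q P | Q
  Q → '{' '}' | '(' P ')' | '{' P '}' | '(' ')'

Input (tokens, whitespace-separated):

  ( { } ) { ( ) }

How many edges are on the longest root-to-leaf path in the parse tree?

[P [Q ( [P [Q { }]] )] [P [Q { [P [Q ( )]] }]]]

5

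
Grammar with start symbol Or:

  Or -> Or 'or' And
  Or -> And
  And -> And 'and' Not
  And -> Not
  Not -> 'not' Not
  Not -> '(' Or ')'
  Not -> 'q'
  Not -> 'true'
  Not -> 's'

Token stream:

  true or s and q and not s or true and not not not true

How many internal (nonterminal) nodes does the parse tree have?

[Or [Or [Or [And [Not true]]] or [And [And [And [Not s]] and [Not q]] and [Not not [Not s]]]] or [And [And [Not true]] and [Not not [Not not [Not not [Not true]]]]]]

19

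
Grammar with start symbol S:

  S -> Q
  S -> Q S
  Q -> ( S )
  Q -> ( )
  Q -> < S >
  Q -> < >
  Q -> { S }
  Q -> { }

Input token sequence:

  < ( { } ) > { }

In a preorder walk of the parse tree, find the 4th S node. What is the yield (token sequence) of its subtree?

[S [Q < [S [Q ( [S [Q { }]] )]] >] [S [Q { }]]]

{ }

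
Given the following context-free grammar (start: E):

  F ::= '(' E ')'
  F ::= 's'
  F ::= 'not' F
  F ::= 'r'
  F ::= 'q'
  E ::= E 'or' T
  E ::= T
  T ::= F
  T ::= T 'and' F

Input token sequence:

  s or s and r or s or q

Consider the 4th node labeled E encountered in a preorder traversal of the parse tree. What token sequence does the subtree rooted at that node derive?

[E [E [E [E [T [F s]]] or [T [T [F s]] and [F r]]] or [T [F s]]] or [T [F q]]]

s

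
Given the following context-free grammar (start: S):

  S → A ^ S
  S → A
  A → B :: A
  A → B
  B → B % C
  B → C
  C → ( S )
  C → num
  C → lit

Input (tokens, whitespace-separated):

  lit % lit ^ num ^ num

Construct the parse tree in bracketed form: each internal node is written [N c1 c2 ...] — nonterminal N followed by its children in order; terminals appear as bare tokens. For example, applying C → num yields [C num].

[S [A [B [B [C lit]] % [C lit]]] ^ [S [A [B [C num]]] ^ [S [A [B [C num]]]]]]

S
A ^ S
B ^ S
B % C ^ S
C % C ^ S
lit % C ^ S
lit % lit ^ S
lit % lit ^ A ^ S
lit % lit ^ B ^ S
lit % lit ^ C ^ S
lit % lit ^ num ^ S
lit % lit ^ num ^ A
lit % lit ^ num ^ B
lit % lit ^ num ^ C
lit % lit ^ num ^ num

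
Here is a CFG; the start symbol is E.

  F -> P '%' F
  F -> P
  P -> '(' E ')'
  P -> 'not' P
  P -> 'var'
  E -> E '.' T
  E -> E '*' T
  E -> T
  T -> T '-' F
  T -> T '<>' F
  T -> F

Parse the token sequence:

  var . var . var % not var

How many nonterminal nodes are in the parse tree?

[E [E [E [T [F [P var]]]] . [T [F [P var]]]] . [T [F [P var] % [F [P not [P var]]]]]]

15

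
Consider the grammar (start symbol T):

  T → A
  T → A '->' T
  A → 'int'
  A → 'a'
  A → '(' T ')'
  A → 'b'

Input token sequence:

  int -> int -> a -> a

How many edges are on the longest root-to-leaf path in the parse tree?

5

[T [A int] -> [T [A int] -> [T [A a] -> [T [A a]]]]]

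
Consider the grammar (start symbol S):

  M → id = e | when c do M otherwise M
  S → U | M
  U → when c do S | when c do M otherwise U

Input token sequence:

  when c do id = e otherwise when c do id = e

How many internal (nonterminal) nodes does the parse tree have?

6

[S [U when c do [M id = e] otherwise [U when c do [S [M id = e]]]]]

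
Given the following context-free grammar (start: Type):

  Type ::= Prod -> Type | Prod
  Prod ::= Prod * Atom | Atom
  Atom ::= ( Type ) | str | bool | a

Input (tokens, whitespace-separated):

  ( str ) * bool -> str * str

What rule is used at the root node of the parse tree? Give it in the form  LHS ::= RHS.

Type ::= Prod -> Type

[Type [Prod [Prod [Atom ( [Type [Prod [Atom str]]] )]] * [Atom bool]] -> [Type [Prod [Prod [Atom str]] * [Atom str]]]]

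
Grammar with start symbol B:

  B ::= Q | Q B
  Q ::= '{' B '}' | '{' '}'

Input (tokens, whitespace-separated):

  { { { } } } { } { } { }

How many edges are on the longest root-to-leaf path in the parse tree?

6

[B [Q { [B [Q { [B [Q { }]] }]] }] [B [Q { }] [B [Q { }] [B [Q { }]]]]]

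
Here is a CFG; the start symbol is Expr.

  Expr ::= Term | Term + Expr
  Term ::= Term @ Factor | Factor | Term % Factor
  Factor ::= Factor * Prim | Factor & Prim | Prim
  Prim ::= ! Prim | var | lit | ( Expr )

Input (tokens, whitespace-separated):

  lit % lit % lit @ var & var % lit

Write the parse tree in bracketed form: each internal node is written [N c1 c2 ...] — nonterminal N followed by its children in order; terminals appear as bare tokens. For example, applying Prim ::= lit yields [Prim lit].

Expr
Term
Term % Factor
Term @ Factor % Factor
Term % Factor @ Factor % Factor
Term % Factor % Factor @ Factor % Factor
Factor % Factor % Factor @ Factor % Factor
Prim % Factor % Factor @ Factor % Factor
lit % Factor % Factor @ Factor % Factor
lit % Prim % Factor @ Factor % Factor
lit % lit % Factor @ Factor % Factor
lit % lit % Prim @ Factor % Factor
lit % lit % lit @ Factor % Factor
lit % lit % lit @ Factor & Prim % Factor
lit % lit % lit @ Prim & Prim % Factor
lit % lit % lit @ var & Prim % Factor
lit % lit % lit @ var & var % Factor
lit % lit % lit @ var & var % Prim
lit % lit % lit @ var & var % lit

[Expr [Term [Term [Term [Term [Term [Factor [Prim lit]]] % [Factor [Prim lit]]] % [Factor [Prim lit]]] @ [Factor [Factor [Prim var]] & [Prim var]]] % [Factor [Prim lit]]]]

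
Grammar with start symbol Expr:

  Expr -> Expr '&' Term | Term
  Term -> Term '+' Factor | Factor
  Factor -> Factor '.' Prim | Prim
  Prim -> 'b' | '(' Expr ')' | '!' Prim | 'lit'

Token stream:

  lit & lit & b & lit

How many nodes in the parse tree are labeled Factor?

[Expr [Expr [Expr [Expr [Term [Factor [Prim lit]]]] & [Term [Factor [Prim lit]]]] & [Term [Factor [Prim b]]]] & [Term [Factor [Prim lit]]]]

4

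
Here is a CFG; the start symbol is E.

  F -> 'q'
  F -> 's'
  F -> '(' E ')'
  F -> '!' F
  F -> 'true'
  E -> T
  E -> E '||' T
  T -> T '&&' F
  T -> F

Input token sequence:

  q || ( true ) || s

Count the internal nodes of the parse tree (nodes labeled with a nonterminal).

12

[E [E [E [T [F q]]] || [T [F ( [E [T [F true]]] )]]] || [T [F s]]]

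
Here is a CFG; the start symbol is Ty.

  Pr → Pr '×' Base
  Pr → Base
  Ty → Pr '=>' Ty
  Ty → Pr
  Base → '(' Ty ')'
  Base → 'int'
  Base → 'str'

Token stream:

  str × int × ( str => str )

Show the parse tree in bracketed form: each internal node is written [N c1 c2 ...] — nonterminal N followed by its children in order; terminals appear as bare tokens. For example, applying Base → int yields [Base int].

[Ty [Pr [Pr [Pr [Base str]] × [Base int]] × [Base ( [Ty [Pr [Base str]] => [Ty [Pr [Base str]]]] )]]]

Ty
Pr
Pr × Base
Pr × Base × Base
Base × Base × Base
str × Base × Base
str × int × Base
str × int × ( Ty )
str × int × ( Pr => Ty )
str × int × ( Base => Ty )
str × int × ( str => Ty )
str × int × ( str => Pr )
str × int × ( str => Base )
str × int × ( str => str )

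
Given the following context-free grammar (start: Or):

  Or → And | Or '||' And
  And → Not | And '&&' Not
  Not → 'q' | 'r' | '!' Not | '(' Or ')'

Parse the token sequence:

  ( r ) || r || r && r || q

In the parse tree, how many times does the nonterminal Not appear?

6

[Or [Or [Or [Or [And [Not ( [Or [And [Not r]]] )]]] || [And [Not r]]] || [And [And [Not r]] && [Not r]]] || [And [Not q]]]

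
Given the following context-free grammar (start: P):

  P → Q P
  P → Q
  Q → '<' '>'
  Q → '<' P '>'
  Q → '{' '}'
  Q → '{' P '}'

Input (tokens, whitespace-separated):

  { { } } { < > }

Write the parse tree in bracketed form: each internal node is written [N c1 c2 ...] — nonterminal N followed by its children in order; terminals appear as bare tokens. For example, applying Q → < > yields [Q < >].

[P [Q { [P [Q { }]] }] [P [Q { [P [Q < >]] }]]]

P
Q P
{ P } P
{ Q } P
{ { } } P
{ { } } Q
{ { } } { P }
{ { } } { Q }
{ { } } { < > }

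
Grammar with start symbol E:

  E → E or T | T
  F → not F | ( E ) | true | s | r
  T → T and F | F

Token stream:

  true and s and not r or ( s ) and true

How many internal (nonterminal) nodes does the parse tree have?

16

[E [E [T [T [T [F true]] and [F s]] and [F not [F r]]]] or [T [T [F ( [E [T [F s]]] )]] and [F true]]]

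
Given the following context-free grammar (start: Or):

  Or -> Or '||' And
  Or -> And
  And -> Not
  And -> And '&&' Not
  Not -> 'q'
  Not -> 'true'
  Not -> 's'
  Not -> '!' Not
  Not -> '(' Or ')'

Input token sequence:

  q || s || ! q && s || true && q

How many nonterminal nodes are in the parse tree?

17

[Or [Or [Or [Or [And [Not q]]] || [And [Not s]]] || [And [And [Not ! [Not q]]] && [Not s]]] || [And [And [Not true]] && [Not q]]]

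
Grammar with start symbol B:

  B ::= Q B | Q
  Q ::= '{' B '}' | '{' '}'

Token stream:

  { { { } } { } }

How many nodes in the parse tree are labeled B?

4

[B [Q { [B [Q { [B [Q { }]] }] [B [Q { }]]] }]]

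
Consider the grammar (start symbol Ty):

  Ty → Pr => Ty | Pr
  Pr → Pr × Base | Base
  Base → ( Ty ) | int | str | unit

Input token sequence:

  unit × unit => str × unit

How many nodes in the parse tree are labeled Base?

4

[Ty [Pr [Pr [Base unit]] × [Base unit]] => [Ty [Pr [Pr [Base str]] × [Base unit]]]]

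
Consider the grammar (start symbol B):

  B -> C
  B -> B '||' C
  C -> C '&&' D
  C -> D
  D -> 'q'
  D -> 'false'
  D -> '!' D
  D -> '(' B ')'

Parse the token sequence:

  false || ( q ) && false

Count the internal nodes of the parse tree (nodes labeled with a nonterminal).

11

[B [B [C [D false]]] || [C [C [D ( [B [C [D q]]] )]] && [D false]]]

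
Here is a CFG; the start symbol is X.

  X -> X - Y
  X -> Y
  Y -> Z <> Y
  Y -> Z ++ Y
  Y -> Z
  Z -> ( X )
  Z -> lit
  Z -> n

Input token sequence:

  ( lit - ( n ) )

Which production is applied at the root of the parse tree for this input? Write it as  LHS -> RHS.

X -> Y

[X [Y [Z ( [X [X [Y [Z lit]]] - [Y [Z ( [X [Y [Z n]]] )]]] )]]]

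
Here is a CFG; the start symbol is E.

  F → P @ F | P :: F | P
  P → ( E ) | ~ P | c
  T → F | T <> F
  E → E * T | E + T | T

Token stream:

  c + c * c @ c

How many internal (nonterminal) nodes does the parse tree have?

[E [E [E [T [F [P c]]]] + [T [F [P c]]]] * [T [F [P c] @ [F [P c]]]]]

14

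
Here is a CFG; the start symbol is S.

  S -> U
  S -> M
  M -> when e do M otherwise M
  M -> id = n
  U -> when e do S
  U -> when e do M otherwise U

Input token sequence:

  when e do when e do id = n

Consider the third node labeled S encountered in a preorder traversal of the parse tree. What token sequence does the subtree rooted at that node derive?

[S [U when e do [S [U when e do [S [M id = n]]]]]]

id = n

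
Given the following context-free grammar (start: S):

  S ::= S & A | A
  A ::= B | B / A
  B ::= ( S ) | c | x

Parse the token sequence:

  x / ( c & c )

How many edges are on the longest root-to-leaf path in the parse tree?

[S [A [B x] / [A [B ( [S [S [A [B c]]] & [A [B c]]] )]]]]

8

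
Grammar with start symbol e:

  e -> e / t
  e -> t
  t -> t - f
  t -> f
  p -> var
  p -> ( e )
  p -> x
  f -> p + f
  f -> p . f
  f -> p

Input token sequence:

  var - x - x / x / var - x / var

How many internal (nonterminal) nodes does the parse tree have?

[e [e [e [e [t [t [t [f [p var]]] - [f [p x]]] - [f [p x]]]] / [t [f [p x]]]] / [t [t [f [p var]]] - [f [p x]]]] / [t [f [p var]]]]

25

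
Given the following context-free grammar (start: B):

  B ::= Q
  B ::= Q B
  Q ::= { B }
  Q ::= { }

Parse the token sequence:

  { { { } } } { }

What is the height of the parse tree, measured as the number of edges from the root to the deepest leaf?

[B [Q { [B [Q { [B [Q { }]] }]] }] [B [Q { }]]]

6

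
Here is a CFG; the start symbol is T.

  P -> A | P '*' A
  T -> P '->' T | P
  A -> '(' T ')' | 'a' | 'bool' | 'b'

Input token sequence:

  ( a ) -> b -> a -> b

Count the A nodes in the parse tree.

[T [P [A ( [T [P [A a]]] )]] -> [T [P [A b]] -> [T [P [A a]] -> [T [P [A b]]]]]]

5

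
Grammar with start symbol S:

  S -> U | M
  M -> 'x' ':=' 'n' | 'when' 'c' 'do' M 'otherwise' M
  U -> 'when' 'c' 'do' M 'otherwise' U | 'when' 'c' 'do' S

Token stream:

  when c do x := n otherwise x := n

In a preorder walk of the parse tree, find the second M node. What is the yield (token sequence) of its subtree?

x := n

[S [M when c do [M x := n] otherwise [M x := n]]]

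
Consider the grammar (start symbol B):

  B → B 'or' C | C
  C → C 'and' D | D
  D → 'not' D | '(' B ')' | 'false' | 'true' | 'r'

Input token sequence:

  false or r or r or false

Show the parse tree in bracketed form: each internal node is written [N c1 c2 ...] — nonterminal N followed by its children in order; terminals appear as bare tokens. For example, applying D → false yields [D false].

[B [B [B [B [C [D false]]] or [C [D r]]] or [C [D r]]] or [C [D false]]]

B
B or C
B or C or C
B or C or C or C
C or C or C or C
D or C or C or C
false or C or C or C
false or D or C or C
false or r or C or C
false or r or D or C
false or r or r or C
false or r or r or D
false or r or r or false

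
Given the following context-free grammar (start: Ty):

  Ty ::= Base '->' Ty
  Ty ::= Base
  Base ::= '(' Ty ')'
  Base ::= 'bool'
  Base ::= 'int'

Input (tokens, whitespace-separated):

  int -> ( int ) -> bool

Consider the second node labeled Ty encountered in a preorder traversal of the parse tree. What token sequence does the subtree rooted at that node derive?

[Ty [Base int] -> [Ty [Base ( [Ty [Base int]] )] -> [Ty [Base bool]]]]

( int ) -> bool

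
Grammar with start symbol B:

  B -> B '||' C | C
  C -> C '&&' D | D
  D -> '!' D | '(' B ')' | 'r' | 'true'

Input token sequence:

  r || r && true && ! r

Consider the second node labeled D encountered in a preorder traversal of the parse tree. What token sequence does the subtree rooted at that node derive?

r

[B [B [C [D r]]] || [C [C [C [D r]] && [D true]] && [D ! [D r]]]]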